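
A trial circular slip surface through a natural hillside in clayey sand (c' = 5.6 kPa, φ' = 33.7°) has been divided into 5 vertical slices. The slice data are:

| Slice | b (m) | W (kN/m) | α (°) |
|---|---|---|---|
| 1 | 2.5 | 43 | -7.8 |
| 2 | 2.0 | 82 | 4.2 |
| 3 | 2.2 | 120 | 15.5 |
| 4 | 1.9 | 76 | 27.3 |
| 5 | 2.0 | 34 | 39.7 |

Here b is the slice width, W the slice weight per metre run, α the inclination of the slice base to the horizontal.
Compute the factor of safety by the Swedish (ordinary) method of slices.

Ordinary method of slices: FS = Σ[c'·Δl_i + (W_i cosα_i)·tanφ'] / Σ W_i sinα_i, with Δl_i = b_i / cosα_i.
Slice 1: Δl = 2.5/cos(-7.8°) = 2.523 m; N'_1 = 43·cos(-7.8°) = 42.6; c'Δl = 14.13; W sinα = -5.8
Slice 2: Δl = 2.0/cos4.2° = 2.005 m; N'_2 = 82·cos4.2° = 81.8; c'Δl = 11.23; W sinα = 6.0
Slice 3: Δl = 2.2/cos15.5° = 2.283 m; N'_3 = 120·cos15.5° = 115.6; c'Δl = 12.78; W sinα = 32.1
Slice 4: Δl = 1.9/cos27.3° = 2.138 m; N'_4 = 76·cos27.3° = 67.5; c'Δl = 11.97; W sinα = 34.9
Slice 5: Δl = 2.0/cos39.7° = 2.599 m; N'_5 = 34·cos39.7° = 26.2; c'Δl = 14.56; W sinα = 21.7
Σc'Δl = 64.7 kN/m; ΣN' = 333.7 kN/m; ΣW sinα = 88.8 kN/m
Resisting = 64.7 + 333.7·tan33.7° = 64.7 + 222.6 = 287.2 kN/m
FS = 287.2 / 88.8 = 3.234

FS = 3.23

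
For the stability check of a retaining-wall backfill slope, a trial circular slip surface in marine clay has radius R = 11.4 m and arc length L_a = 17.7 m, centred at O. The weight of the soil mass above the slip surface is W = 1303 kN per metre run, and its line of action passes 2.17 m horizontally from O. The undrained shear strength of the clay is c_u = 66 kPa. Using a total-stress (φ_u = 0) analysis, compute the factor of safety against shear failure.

FS = 4.71

Taking moments about the centre O, the resisting moment is provided by the undrained shear strength acting along the arc:
M_R = c_u·L_a·R = 66·17.70·11.4 = 13317.5 kN·m/m
M_D = W·d = 1303·2.17 = 2827.5 kN·m/m
FS = M_R / M_D = 13317.5 / 2827.5 = 4.710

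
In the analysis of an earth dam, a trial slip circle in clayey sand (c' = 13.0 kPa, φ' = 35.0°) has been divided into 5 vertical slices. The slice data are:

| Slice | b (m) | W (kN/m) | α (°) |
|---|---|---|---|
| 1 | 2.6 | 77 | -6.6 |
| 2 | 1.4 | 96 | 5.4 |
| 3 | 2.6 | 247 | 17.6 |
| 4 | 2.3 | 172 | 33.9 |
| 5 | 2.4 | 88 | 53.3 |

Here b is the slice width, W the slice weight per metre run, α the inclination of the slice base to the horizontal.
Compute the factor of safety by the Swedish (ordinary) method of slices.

Ordinary method of slices: FS = Σ[c'·Δl_i + (W_i cosα_i)·tanφ'] / Σ W_i sinα_i, with Δl_i = b_i / cosα_i.
Slice 1: Δl = 2.6/cos(-6.6°) = 2.617 m; N'_1 = 77·cos(-6.6°) = 76.5; c'Δl = 34.03; W sinα = -8.9
Slice 2: Δl = 1.4/cos5.4° = 1.406 m; N'_2 = 96·cos5.4° = 95.6; c'Δl = 18.28; W sinα = 9.0
Slice 3: Δl = 2.6/cos17.6° = 2.728 m; N'_3 = 247·cos17.6° = 235.4; c'Δl = 35.46; W sinα = 74.7
Slice 4: Δl = 2.3/cos33.9° = 2.771 m; N'_4 = 172·cos33.9° = 142.8; c'Δl = 36.02; W sinα = 95.9
Slice 5: Δl = 2.4/cos53.3° = 4.016 m; N'_5 = 88·cos53.3° = 52.6; c'Δl = 52.21; W sinα = 70.6
Σc'Δl = 176.0 kN/m; ΣN' = 602.9 kN/m; ΣW sinα = 241.4 kN/m
Resisting = 176.0 + 602.9·tan35.0° = 176.0 + 422.1 = 598.1 kN/m
FS = 598.1 / 241.4 = 2.478

FS = 2.48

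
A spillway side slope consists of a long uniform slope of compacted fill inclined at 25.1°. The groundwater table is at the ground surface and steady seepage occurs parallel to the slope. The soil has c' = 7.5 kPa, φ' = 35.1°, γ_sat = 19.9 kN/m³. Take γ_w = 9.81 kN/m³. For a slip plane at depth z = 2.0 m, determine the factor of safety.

FS = 1.25

With seepage parallel to the slope and the water table at the surface, the effective normal stress on the slip plane uses the buoyant unit weight γ' = γ_sat − γ_w while the driving shear stress uses γ_sat:
FS = [c' + γ' z cos²β tanφ'] / [γ_sat z sinβ cosβ]
γ' = 19.9 − 9.81 = 10.09 kN/m³
Numerator = 7.5 + 10.09·2.0·cos²25.1°·tan35.1° = 7.5 + 10.09·2.0·0.8201·0.7028 = 19.131 kPa
Denominator = 19.9·2.0·sin25.1°·cos25.1° = 19.9·2.0·0.4242·0.9056 = 15.289 kPa
FS = 19.131 / 15.289 = 1.251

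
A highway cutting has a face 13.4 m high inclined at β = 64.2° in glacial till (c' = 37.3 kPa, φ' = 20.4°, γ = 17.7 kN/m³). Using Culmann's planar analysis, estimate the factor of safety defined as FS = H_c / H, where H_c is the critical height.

H_c = (4c'/γ) · sinβ cosφ' / [1 − cos(β − φ')]
    = (4·37.3/17.7) · sin64.2°·cos20.4° / [1 − cos43.8°]
    = 8.429 · 0.8439 / 0.2782 = 25.56 m
FS = H_c / H = 25.56 / 13.4 = 1.908

FS = 1.91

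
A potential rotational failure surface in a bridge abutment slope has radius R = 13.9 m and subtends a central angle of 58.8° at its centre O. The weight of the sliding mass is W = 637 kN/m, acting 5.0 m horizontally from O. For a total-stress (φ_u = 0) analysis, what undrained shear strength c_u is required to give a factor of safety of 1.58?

c_u = 25.4 kPa

FS = c_u·L_a·R / (W·d), so c_u = FS·W·d / (L_a·R).
Arc length L_a = R·θ = 13.9·(58.8°·π/180) = 13.9·1.0263 = 14.26 m
c_u = 1.58·637·5.0 / (14.26·13.9) = 5032.3 / 198.28 = 25.38 kPa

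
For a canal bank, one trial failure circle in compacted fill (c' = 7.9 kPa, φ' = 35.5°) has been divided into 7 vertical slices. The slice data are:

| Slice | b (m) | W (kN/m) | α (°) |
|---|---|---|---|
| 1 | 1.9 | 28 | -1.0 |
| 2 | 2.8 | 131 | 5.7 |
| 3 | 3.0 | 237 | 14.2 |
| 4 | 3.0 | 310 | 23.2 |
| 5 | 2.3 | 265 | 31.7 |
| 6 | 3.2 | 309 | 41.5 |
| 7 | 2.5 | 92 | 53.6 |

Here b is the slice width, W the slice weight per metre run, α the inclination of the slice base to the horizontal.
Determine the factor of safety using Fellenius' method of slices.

FS = 1.67

Ordinary method of slices: FS = Σ[c'·Δl_i + (W_i cosα_i)·tanφ'] / Σ W_i sinα_i, with Δl_i = b_i / cosα_i.
Slice 1: Δl = 1.9/cos(-1.0°) = 1.900 m; N'_1 = 28·cos(-1.0°) = 28.0; c'Δl = 15.01; W sinα = -0.5
Slice 2: Δl = 2.8/cos5.7° = 2.814 m; N'_2 = 131·cos5.7° = 130.4; c'Δl = 22.23; W sinα = 13.0
Slice 3: Δl = 3.0/cos14.2° = 3.095 m; N'_3 = 237·cos14.2° = 229.8; c'Δl = 24.45; W sinα = 58.1
Slice 4: Δl = 3.0/cos23.2° = 3.264 m; N'_4 = 310·cos23.2° = 284.9; c'Δl = 25.79; W sinα = 122.1
Slice 5: Δl = 2.3/cos31.7° = 2.703 m; N'_5 = 265·cos31.7° = 225.5; c'Δl = 21.36; W sinα = 139.2
Slice 6: Δl = 3.2/cos41.5° = 4.273 m; N'_6 = 309·cos41.5° = 231.4; c'Δl = 33.75; W sinα = 204.7
Slice 7: Δl = 2.5/cos53.6° = 4.213 m; N'_7 = 92·cos53.6° = 54.6; c'Δl = 33.28; W sinα = 74.1
Σc'Δl = 175.9 kN/m; ΣN' = 1184.5 kN/m; ΣW sinα = 610.8 kN/m
Resisting = 175.9 + 1184.5·tan35.5° = 175.9 + 844.9 = 1020.8 kN/m
FS = 1020.8 / 610.8 = 1.671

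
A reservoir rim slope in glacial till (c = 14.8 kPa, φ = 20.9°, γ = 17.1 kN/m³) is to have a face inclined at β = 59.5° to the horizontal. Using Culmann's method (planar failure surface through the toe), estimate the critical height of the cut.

H_c = 12.75 m

Culmann's analysis gives the critical failure plane at α_cr = (β + φ)/2 = (59.5 + 20.9)/2 = 40.2°, and the critical height
H_c = (4c/γ) · sinβ cosφ / [1 − cos(β − φ)]
    = (4·14.8/17.1) · sin59.5°·cos20.9° / [1 − cos(38.6°)]
    = 3.462 · 0.8616·0.9342 / [1 − 0.7815]
    = 3.462 · 0.8049 / 0.2185
    = 12.75 m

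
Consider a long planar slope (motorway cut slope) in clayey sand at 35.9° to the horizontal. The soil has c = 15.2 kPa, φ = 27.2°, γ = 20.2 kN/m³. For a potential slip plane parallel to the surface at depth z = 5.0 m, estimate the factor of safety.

For an infinite slope with a slip plane parallel to the surface (no pore pressure): FS = [c + γz cos²β tanφ] / [γz sinβ cosβ].
γz = 20.2·5.0 = 101.00 kN/m²
Numerator = 15.2 + 101.00·cos²35.9°·tan27.2° = 15.2 + 101.00·0.6562·0.5139 = 49.260 kPa
Denominator = 101.00·sin35.9°·cos35.9° = 101.00·0.5864·0.8100 = 47.974 kPa
FS = 49.260 / 47.974 = 1.027

FS = 1.03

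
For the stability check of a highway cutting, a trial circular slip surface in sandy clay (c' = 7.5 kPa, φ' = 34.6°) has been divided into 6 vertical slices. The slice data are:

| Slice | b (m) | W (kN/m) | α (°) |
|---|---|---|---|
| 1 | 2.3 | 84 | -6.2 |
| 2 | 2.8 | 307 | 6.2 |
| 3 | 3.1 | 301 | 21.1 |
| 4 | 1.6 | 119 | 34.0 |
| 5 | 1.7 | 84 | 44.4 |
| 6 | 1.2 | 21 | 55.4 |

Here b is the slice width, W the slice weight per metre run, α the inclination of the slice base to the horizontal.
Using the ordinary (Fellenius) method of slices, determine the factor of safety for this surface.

FS = 2.51

Ordinary method of slices: FS = Σ[c'·Δl_i + (W_i cosα_i)·tanφ'] / Σ W_i sinα_i, with Δl_i = b_i / cosα_i.
Slice 1: Δl = 2.3/cos(-6.2°) = 2.314 m; N'_1 = 84·cos(-6.2°) = 83.5; c'Δl = 17.35; W sinα = -9.1
Slice 2: Δl = 2.8/cos6.2° = 2.816 m; N'_2 = 307·cos6.2° = 305.2; c'Δl = 21.12; W sinα = 33.2
Slice 3: Δl = 3.1/cos21.1° = 3.323 m; N'_3 = 301·cos21.1° = 280.8; c'Δl = 24.92; W sinα = 108.4
Slice 4: Δl = 1.6/cos34.0° = 1.930 m; N'_4 = 119·cos34.0° = 98.7; c'Δl = 14.47; W sinα = 66.5
Slice 5: Δl = 1.7/cos44.4° = 2.379 m; N'_5 = 84·cos44.4° = 60.0; c'Δl = 17.85; W sinα = 58.8
Slice 6: Δl = 1.2/cos55.4° = 2.113 m; N'_6 = 21·cos55.4° = 11.9; c'Δl = 15.85; W sinα = 17.3
Σc'Δl = 111.6 kN/m; ΣN' = 840.1 kN/m; ΣW sinα = 275.0 kN/m
Resisting = 111.6 + 840.1·tan34.6° = 111.6 + 579.6 = 691.1 kN/m
FS = 691.1 / 275.0 = 2.513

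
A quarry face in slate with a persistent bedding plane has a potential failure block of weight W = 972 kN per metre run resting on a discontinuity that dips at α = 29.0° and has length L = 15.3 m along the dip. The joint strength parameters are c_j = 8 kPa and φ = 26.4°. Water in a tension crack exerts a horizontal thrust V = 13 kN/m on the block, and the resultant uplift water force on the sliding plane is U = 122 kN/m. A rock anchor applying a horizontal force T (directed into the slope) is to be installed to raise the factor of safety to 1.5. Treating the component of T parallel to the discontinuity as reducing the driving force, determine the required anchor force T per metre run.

T = 157 kN/m

Resolving forces along and normal to the sliding plane, with the horizontal anchor force T adding T·sinα to the effective normal force and T·cosα acting up the plane against the driving force:
FS = [c_jL + (W cosα − U − V sinα + T sinα) tanφ] / [W sinα + V cosα − T cosα]
Without the anchor: N' = 721.8 kN/m, driving T_d = 482.6 kN/m, resisting R = 8·15.3 + 721.8·tan26.4° = 480.7 kN/m, FS = 1.00.
Setting FS = 1.5 and solving for T:
1.5·(482.6 − T cos29.0°) = 480.7 + T sin29.0°·tan26.4°
T·(sin29.0°·tan26.4° + 1.5·cos29.0°) = 1.5·482.6 − 480.7
T·(0.4848·0.4964 + 1.5·0.8746) = 723.9 − 480.7 = 243.2
T·1.5526 = 243.2
T = 156.6 kN/m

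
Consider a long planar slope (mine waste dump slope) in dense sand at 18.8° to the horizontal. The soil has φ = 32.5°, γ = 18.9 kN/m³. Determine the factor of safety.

For a dry cohesionless infinite slope the factor of safety is FS = tanφ / tanβ.
FS = tan32.5° / tan18.8° = 0.6371 / 0.3404 = 1.871

FS = 1.87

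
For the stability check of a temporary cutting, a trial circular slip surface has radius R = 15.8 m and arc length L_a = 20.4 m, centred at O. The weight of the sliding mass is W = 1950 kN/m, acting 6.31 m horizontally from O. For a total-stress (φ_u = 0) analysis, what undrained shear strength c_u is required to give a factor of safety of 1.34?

c_u = 51.2 kPa

FS = c_u·L_a·R / (W·d), so c_u = FS·W·d / (L_a·R).
c_u = 1.34·1950·6.31 / (20.40·15.8) = 16488.0 / 322.32 = 51.15 kPa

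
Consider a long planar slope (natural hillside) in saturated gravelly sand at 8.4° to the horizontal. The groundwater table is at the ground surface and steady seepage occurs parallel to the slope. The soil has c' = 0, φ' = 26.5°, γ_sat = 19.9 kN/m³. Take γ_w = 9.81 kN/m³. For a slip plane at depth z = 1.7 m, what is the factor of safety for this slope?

FS = 1.71

With seepage parallel to the slope and the water table at the surface, the effective normal stress on the slip plane uses the buoyant unit weight γ' = γ_sat − γ_w while the driving shear stress uses γ_sat:
FS = [c' + γ' z cos²β tanφ'] / [γ_sat z sinβ cosβ]
(For c' = 0 this reduces to FS = (γ'/γ_sat)·tanφ'/tanβ.)
γ' = 19.9 − 9.81 = 10.09 kN/m³
Numerator = 0.0 + 10.09·1.7·cos²8.4°·tan26.5° = 0.0 + 10.09·1.7·0.9787·0.4986 = 8.370 kPa
Denominator = 19.9·1.7·sin8.4°·cos8.4° = 19.9·1.7·0.1461·0.9893 = 4.889 kPa
FS = 8.370 / 4.889 = 1.712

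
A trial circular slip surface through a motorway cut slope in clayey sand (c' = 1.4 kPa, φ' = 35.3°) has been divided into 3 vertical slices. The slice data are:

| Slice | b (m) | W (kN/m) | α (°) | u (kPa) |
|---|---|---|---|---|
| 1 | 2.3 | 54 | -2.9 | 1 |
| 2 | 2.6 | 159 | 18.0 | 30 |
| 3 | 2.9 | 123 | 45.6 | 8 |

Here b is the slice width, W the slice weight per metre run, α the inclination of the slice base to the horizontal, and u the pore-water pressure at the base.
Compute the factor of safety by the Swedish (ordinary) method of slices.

FS = 1.01

Ordinary method of slices: FS = Σ[c'·Δl_i + (W_i cosα_i − u_i·Δl_i)·tanφ'] / Σ W_i sinα_i, with Δl_i = b_i / cosα_i.
Slice 1: Δl = 2.3/cos(-2.9°) = 2.303 m; N'_1 = 54·cos(-2.9°) − 1·2.303 = 51.6; c'Δl = 3.22; W sinα = -2.7
Slice 2: Δl = 2.6/cos18.0° = 2.734 m; N'_2 = 159·cos18.0° − 30·2.734 = 69.2; c'Δl = 3.83; W sinα = 49.1
Slice 3: Δl = 2.9/cos45.6° = 4.145 m; N'_3 = 123·cos45.6° − 8·4.145 = 52.9; c'Δl = 5.80; W sinα = 87.9
Σc'Δl = 12.9 kN/m; ΣN' = 173.7 kN/m; ΣW sinα = 134.3 kN/m
Resisting = 12.9 + 173.7·tan35.3° = 12.9 + 123.0 = 135.9 kN/m
FS = 135.9 / 134.3 = 1.012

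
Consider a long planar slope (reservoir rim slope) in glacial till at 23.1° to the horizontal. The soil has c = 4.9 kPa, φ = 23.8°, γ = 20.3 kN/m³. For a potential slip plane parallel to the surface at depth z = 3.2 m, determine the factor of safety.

For an infinite slope with a slip plane parallel to the surface (no pore pressure): FS = [c + γz cos²β tanφ] / [γz sinβ cosβ].
γz = 20.3·3.2 = 64.96 kN/m²
Numerator = 4.9 + 64.96·cos²23.1°·tan23.8° = 4.9 + 64.96·0.8461·0.4411 = 29.141 kPa
Denominator = 64.96·sin23.1°·cos23.1° = 64.96·0.3923·0.9198 = 23.443 kPa
FS = 29.141 / 23.443 = 1.243

FS = 1.24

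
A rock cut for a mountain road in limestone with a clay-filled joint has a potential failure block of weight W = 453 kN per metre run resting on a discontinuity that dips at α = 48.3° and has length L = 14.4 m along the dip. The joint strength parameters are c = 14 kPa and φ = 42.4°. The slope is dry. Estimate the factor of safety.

Resolving the block weight along and normal to the plane and applying the Mohr–Coulomb strength on the joint:
N' = W cosα = 453·cos48.3° = 301.3 kN/m
Driving force T = W sinα = 453·sin48.3° = 338.2 kN/m
Resisting force R = c·L + N'·tanφ = 14·14.4 + 301.3·tan42.4° = 201.6 + 275.2 = 476.8 kN/m
FS = R / T = 476.8 / 338.2 = 1.410

FS = 1.41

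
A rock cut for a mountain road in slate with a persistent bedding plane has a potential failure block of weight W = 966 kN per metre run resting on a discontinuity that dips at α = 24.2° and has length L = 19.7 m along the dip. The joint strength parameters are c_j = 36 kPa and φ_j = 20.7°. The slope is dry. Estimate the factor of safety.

FS = 2.63

Resolving the block weight along and normal to the plane and applying the Mohr–Coulomb strength on the joint:
N' = W cosα = 966·cos24.2° = 881.1 kN/m
Driving force T = W sinα = 966·sin24.2° = 396.0 kN/m
Resisting force R = c_j·L + N'·tanφ_j = 36·19.7 + 881.1·tan20.7° = 709.2 + 332.9 = 1042.1 kN/m
FS = R / T = 1042.1 / 396.0 = 2.632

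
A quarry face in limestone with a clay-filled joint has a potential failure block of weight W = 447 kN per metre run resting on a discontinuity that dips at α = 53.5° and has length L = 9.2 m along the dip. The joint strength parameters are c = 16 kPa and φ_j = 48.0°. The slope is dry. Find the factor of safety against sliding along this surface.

Resolving the block weight along and normal to the plane and applying the Mohr–Coulomb strength on the joint:
N' = W cosα = 447·cos53.5° = 265.9 kN/m
Driving force T = W sinα = 447·sin53.5° = 359.3 kN/m
Resisting force R = c·L + N'·tanφ_j = 16·9.2 + 265.9·tan48.0° = 147.2 + 295.3 = 442.5 kN/m
FS = R / T = 442.5 / 359.3 = 1.231

FS = 1.23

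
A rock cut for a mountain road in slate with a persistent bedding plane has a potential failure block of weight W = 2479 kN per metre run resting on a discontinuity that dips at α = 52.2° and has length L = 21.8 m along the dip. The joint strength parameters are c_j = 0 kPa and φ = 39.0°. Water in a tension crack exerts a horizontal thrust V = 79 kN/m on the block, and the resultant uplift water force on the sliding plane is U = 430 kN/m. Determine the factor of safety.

FS = 0.41

Resolving the block weight along and normal to the plane and applying the Mohr–Coulomb strength on the joint:
N' = W cosα − U − V sinα = 2479·cos52.2° − 430 − 79·sin52.2° = 1027.0 kN/m
Driving force T = W sinα + V cosα = 2479·sin52.2° + 79·cos52.2° = 2007.2 kN/m
Resisting force R = c_j·L + N'·tanφ = 0·21.8 + 1027.0·tan39.0° = 0.0 + 831.6 = 831.6 kN/m
FS = R / T = 831.6 / 2007.2 = 0.414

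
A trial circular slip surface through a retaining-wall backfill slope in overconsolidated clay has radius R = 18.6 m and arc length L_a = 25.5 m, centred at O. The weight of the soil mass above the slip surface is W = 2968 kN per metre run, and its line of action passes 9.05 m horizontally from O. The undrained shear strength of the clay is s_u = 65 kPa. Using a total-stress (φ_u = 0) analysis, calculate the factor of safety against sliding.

Taking moments about the centre O, the resisting moment is provided by the undrained shear strength acting along the arc:
M_R = s_u·L_a·R = 65·25.50·18.6 = 30829.5 kN·m/m
M_D = W·d = 2968·9.05 = 26860.4 kN·m/m
FS = M_R / M_D = 30829.5 / 26860.4 = 1.148

FS = 1.15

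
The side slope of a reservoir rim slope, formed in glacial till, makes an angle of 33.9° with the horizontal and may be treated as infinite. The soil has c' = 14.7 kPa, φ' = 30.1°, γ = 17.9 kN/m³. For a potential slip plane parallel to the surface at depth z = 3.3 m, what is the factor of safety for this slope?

FS = 1.40

For an infinite slope with a slip plane parallel to the surface (no pore pressure): FS = [c' + γz cos²β tanφ'] / [γz sinβ cosβ].
γz = 17.9·3.3 = 59.07 kN/m²
Numerator = 14.7 + 59.07·cos²33.9°·tan30.1° = 14.7 + 59.07·0.6889·0.5797 = 38.290 kPa
Denominator = 59.07·sin33.9°·cos33.9° = 59.07·0.5577·0.8300 = 27.346 kPa
FS = 38.290 / 27.346 = 1.400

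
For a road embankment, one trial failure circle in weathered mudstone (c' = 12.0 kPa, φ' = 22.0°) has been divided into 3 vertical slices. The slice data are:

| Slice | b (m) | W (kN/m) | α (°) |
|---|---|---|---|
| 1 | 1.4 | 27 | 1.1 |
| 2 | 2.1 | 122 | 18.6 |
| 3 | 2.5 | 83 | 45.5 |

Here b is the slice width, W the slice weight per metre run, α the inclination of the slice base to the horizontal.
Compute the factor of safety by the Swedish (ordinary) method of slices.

Ordinary method of slices: FS = Σ[c'·Δl_i + (W_i cosα_i)·tanφ'] / Σ W_i sinα_i, with Δl_i = b_i / cosα_i.
Slice 1: Δl = 1.4/cos1.1° = 1.400 m; N'_1 = 27·cos1.1° = 27.0; c'Δl = 16.80; W sinα = 0.5
Slice 2: Δl = 2.1/cos18.6° = 2.216 m; N'_2 = 122·cos18.6° = 115.6; c'Δl = 26.59; W sinα = 38.9
Slice 3: Δl = 2.5/cos45.5° = 3.567 m; N'_3 = 83·cos45.5° = 58.2; c'Δl = 42.80; W sinα = 59.2
Σc'Δl = 86.2 kN/m; ΣN' = 200.8 kN/m; ΣW sinα = 98.6 kN/m
Resisting = 86.2 + 200.8·tan22.0° = 86.2 + 81.1 = 167.3 kN/m
FS = 167.3 / 98.6 = 1.696

FS = 1.70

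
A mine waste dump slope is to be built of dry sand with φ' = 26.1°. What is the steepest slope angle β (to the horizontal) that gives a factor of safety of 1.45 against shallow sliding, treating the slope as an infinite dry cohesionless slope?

For an infinite dry cohesionless slope FS = tanφ'/tanβ, so tanβ = tanφ' / FS.
tanβ = tan26.1° / 1.45 = 0.4899 / 1.45 = 0.3379
β = arctan(0.3379) = 18.67°

β = 18.7°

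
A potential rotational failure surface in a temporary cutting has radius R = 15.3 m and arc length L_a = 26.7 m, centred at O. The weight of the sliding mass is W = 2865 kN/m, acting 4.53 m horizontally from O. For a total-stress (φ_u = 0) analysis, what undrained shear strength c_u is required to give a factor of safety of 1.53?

FS = c_u·L_a·R / (W·d), so c_u = FS·W·d / (L_a·R).
c_u = 1.53·2865·4.53 / (26.70·15.3) = 19857.0 / 408.51 = 48.61 kPa

c_u = 48.6 kPa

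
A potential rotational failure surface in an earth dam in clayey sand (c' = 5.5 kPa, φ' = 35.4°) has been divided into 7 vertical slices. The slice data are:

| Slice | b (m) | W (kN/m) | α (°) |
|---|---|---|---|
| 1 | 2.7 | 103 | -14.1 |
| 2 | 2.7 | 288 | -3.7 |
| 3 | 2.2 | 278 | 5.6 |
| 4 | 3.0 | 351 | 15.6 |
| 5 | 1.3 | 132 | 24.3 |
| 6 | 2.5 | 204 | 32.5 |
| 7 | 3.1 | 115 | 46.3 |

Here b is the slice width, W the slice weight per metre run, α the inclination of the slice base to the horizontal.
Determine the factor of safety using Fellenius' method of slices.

Ordinary method of slices: FS = Σ[c'·Δl_i + (W_i cosα_i)·tanφ'] / Σ W_i sinα_i, with Δl_i = b_i / cosα_i.
Slice 1: Δl = 2.7/cos(-14.1°) = 2.784 m; N'_1 = 103·cos(-14.1°) = 99.9; c'Δl = 15.31; W sinα = -25.1
Slice 2: Δl = 2.7/cos(-3.7°) = 2.706 m; N'_2 = 288·cos(-3.7°) = 287.4; c'Δl = 14.88; W sinα = -18.6
Slice 3: Δl = 2.2/cos5.6° = 2.211 m; N'_3 = 278·cos5.6° = 276.7; c'Δl = 12.16; W sinα = 27.1
Slice 4: Δl = 3.0/cos15.6° = 3.115 m; N'_4 = 351·cos15.6° = 338.1; c'Δl = 17.13; W sinα = 94.4
Slice 5: Δl = 1.3/cos24.3° = 1.426 m; N'_5 = 132·cos24.3° = 120.3; c'Δl = 7.85; W sinα = 54.3
Slice 6: Δl = 2.5/cos32.5° = 2.964 m; N'_6 = 204·cos32.5° = 172.1; c'Δl = 16.30; W sinα = 109.6
Slice 7: Δl = 3.1/cos46.3° = 4.487 m; N'_7 = 115·cos46.3° = 79.5; c'Δl = 24.68; W sinα = 83.1
Σc'Δl = 108.3 kN/m; ΣN' = 1373.8 kN/m; ΣW sinα = 324.9 kN/m
Resisting = 108.3 + 1373.8·tan35.4° = 108.3 + 976.3 = 1084.7 kN/m
FS = 1084.7 / 324.9 = 3.338

FS = 3.34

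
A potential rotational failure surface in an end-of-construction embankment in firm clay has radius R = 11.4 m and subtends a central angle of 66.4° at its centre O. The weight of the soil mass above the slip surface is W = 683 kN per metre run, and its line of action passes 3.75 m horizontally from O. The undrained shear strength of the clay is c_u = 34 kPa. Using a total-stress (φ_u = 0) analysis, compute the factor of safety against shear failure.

FS = 2.00

Taking moments about the centre O, the resisting moment is provided by the undrained shear strength acting along the arc:
Arc length L_a = R·θ = 11.4·(66.4°·π/180) = 11.4·1.1589 = 13.21 m
M_R = c_u·L_a·R = 34·13.21·11.4 = 5120.8 kN·m/m
M_D = W·d = 683·3.75 = 2561.2 kN·m/m
FS = M_R / M_D = 5120.8 / 2561.2 = 1.999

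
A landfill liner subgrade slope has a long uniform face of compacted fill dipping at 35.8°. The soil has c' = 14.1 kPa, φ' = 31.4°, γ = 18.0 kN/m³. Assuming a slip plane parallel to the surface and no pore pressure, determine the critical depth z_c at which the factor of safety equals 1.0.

Setting FS = 1.00 in FS = [c' + γz cos²β tanφ'] / [γz sinβ cosβ] and solving for z:
z = c' / [γ cosβ (FS·sinβ − cosβ·tanφ')]
  = 14.1 / [18.0·cos35.8°·(1.00·sin35.8° − cos35.8°·tan31.4°)]
  = 14.1 / [18.0·0.8111·(1.00·0.5850 − 0.8111·0.6104)]
  = 14.1 / 1.3122 = 10.745 m

z_c = 10.75 m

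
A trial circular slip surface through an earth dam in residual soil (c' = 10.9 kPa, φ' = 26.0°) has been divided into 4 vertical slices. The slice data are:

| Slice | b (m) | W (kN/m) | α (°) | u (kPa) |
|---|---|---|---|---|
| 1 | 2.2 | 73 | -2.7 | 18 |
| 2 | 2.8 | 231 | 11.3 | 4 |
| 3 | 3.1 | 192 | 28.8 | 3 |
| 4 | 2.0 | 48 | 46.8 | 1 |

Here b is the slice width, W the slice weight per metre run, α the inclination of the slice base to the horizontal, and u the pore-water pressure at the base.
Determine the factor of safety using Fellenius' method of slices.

FS = 2.00

Ordinary method of slices: FS = Σ[c'·Δl_i + (W_i cosα_i − u_i·Δl_i)·tanφ'] / Σ W_i sinα_i, with Δl_i = b_i / cosα_i.
Slice 1: Δl = 2.2/cos(-2.7°) = 2.202 m; N'_1 = 73·cos(-2.7°) − 18·2.202 = 33.3; c'Δl = 24.01; W sinα = -3.4
Slice 2: Δl = 2.8/cos11.3° = 2.855 m; N'_2 = 231·cos11.3° − 4·2.855 = 215.1; c'Δl = 31.12; W sinα = 45.3
Slice 3: Δl = 3.1/cos28.8° = 3.538 m; N'_3 = 192·cos28.8° − 3·3.538 = 157.6; c'Δl = 38.56; W sinα = 92.5
Slice 4: Δl = 2.0/cos46.8° = 2.922 m; N'_4 = 48·cos46.8° − 1·2.922 = 29.9; c'Δl = 31.85; W sinα = 35.0
Σc'Δl = 125.5 kN/m; ΣN' = 436.0 kN/m; ΣW sinα = 169.3 kN/m
Resisting = 125.5 + 436.0·tan26.0° = 125.5 + 212.6 = 338.2 kN/m
FS = 338.2 / 169.3 = 1.997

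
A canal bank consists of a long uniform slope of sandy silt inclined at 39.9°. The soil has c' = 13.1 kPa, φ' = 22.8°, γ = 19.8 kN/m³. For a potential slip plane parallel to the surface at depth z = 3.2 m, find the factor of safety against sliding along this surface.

FS = 0.92

For an infinite slope with a slip plane parallel to the surface (no pore pressure): FS = [c' + γz cos²β tanφ'] / [γz sinβ cosβ].
γz = 19.8·3.2 = 63.36 kN/m²
Numerator = 13.1 + 63.36·cos²39.9°·tan22.8° = 13.1 + 63.36·0.5885·0.4204 = 28.775 kPa
Denominator = 63.36·sin39.9°·cos39.9° = 63.36·0.6414·0.7672 = 31.179 kPa
FS = 28.775 / 31.179 = 0.923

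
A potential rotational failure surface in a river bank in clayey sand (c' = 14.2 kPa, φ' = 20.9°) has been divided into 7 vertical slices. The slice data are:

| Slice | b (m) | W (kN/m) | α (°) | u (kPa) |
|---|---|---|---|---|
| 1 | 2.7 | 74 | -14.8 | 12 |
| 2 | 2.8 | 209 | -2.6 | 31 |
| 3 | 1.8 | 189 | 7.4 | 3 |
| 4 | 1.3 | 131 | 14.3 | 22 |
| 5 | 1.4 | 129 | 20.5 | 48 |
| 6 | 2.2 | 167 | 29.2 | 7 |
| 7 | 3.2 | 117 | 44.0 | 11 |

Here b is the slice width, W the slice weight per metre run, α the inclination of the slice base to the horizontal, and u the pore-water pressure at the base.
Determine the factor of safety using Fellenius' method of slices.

FS = 2.09

Ordinary method of slices: FS = Σ[c'·Δl_i + (W_i cosα_i − u_i·Δl_i)·tanφ'] / Σ W_i sinα_i, with Δl_i = b_i / cosα_i.
Slice 1: Δl = 2.7/cos(-14.8°) = 2.793 m; N'_1 = 74·cos(-14.8°) − 12·2.793 = 38.0; c'Δl = 39.66; W sinα = -18.9
Slice 2: Δl = 2.8/cos(-2.6°) = 2.803 m; N'_2 = 209·cos(-2.6°) − 31·2.803 = 121.9; c'Δl = 39.80; W sinα = -9.5
Slice 3: Δl = 1.8/cos7.4° = 1.815 m; N'_3 = 189·cos7.4° − 3·1.815 = 182.0; c'Δl = 25.77; W sinα = 24.3
Slice 4: Δl = 1.3/cos14.3° = 1.342 m; N'_4 = 131·cos14.3° − 22·1.342 = 97.4; c'Δl = 19.05; W sinα = 32.4
Slice 5: Δl = 1.4/cos20.5° = 1.495 m; N'_5 = 129·cos20.5° − 48·1.495 = 49.1; c'Δl = 21.22; W sinα = 45.2
Slice 6: Δl = 2.2/cos29.2° = 2.520 m; N'_6 = 167·cos29.2° − 7·2.520 = 128.1; c'Δl = 35.79; W sinα = 81.5
Slice 7: Δl = 3.2/cos44.0° = 4.449 m; N'_7 = 117·cos44.0° − 11·4.449 = 35.2; c'Δl = 63.17; W sinα = 81.3
Σc'Δl = 244.5 kN/m; ΣN' = 651.8 kN/m; ΣW sinα = 236.2 kN/m
Resisting = 244.5 + 651.8·tan20.9° = 244.5 + 248.9 = 493.4 kN/m
FS = 493.4 / 236.2 = 2.088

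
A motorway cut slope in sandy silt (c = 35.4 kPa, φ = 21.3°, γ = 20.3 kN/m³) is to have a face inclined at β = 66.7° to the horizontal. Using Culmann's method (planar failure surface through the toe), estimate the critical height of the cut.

H_c = 20.04 m

Culmann's analysis gives the critical failure plane at α_cr = (β + φ)/2 = (66.7 + 21.3)/2 = 44.0°, and the critical height
H_c = (4c/γ) · sinβ cosφ / [1 − cos(β − φ)]
    = (4·35.4/20.3) · sin66.7°·cos21.3° / [1 − cos(45.4°)]
    = 6.975 · 0.9184·0.9317 / [1 − 0.7022]
    = 6.975 · 0.8557 / 0.2978
    = 20.04 m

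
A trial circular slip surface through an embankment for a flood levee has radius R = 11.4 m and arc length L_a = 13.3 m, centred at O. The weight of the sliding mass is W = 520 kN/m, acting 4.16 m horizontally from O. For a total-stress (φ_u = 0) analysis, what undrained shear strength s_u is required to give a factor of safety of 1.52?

s_u = 21.7 kPa

FS = s_u·L_a·R / (W·d), so s_u = FS·W·d / (L_a·R).
s_u = 1.52·520·4.16 / (13.30·11.4) = 3288.1 / 151.62 = 21.69 kPa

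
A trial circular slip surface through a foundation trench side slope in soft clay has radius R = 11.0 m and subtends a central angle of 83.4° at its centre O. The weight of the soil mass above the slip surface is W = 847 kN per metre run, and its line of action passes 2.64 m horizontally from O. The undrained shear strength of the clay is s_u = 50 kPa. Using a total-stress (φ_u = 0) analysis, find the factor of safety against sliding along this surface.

Taking moments about the centre O, the resisting moment is provided by the undrained shear strength acting along the arc:
Arc length L_a = R·θ = 11.0·(83.4°·π/180) = 11.0·1.4556 = 16.01 m
M_R = s_u·L_a·R = 50·16.01·11.0 = 8806.4 kN·m/m
M_D = W·d = 847·2.64 = 2236.1 kN·m/m
FS = M_R / M_D = 8806.4 / 2236.1 = 3.938

FS = 3.94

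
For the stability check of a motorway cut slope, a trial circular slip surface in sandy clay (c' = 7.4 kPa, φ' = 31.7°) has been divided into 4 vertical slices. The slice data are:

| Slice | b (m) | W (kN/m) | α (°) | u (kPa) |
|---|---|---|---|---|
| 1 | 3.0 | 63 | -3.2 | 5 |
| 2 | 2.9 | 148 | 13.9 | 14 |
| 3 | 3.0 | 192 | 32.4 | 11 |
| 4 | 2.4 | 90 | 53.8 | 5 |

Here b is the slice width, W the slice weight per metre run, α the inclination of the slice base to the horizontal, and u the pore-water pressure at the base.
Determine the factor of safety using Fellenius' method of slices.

Ordinary method of slices: FS = Σ[c'·Δl_i + (W_i cosα_i − u_i·Δl_i)·tanφ'] / Σ W_i sinα_i, with Δl_i = b_i / cosα_i.
Slice 1: Δl = 3.0/cos(-3.2°) = 3.005 m; N'_1 = 63·cos(-3.2°) − 5·3.005 = 47.9; c'Δl = 22.23; W sinα = -3.5
Slice 2: Δl = 2.9/cos13.9° = 2.987 m; N'_2 = 148·cos13.9° − 14·2.987 = 101.8; c'Δl = 22.11; W sinα = 35.6
Slice 3: Δl = 3.0/cos32.4° = 3.553 m; N'_3 = 192·cos32.4° − 11·3.553 = 123.0; c'Δl = 26.29; W sinα = 102.9
Slice 4: Δl = 2.4/cos53.8° = 4.064 m; N'_4 = 90·cos53.8° − 5·4.064 = 32.8; c'Δl = 30.07; W sinα = 72.6
Σc'Δl = 100.7 kN/m; ΣN' = 305.6 kN/m; ΣW sinα = 207.5 kN/m
Resisting = 100.7 + 305.6·tan31.7° = 100.7 + 188.7 = 289.4 kN/m
FS = 289.4 / 207.5 = 1.395

FS = 1.39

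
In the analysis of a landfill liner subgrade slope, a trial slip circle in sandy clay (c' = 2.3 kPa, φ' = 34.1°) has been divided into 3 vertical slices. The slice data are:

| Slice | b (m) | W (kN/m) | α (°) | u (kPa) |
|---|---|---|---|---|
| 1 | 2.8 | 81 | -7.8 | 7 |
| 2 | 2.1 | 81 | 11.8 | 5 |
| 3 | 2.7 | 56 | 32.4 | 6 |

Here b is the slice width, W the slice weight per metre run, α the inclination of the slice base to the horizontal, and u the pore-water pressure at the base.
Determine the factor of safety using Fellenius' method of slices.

Ordinary method of slices: FS = Σ[c'·Δl_i + (W_i cosα_i − u_i·Δl_i)·tanφ'] / Σ W_i sinα_i, with Δl_i = b_i / cosα_i.
Slice 1: Δl = 2.8/cos(-7.8°) = 2.826 m; N'_1 = 81·cos(-7.8°) − 7·2.826 = 60.5; c'Δl = 6.50; W sinα = -11.0
Slice 2: Δl = 2.1/cos11.8° = 2.145 m; N'_2 = 81·cos11.8° − 5·2.145 = 68.6; c'Δl = 4.93; W sinα = 16.6
Slice 3: Δl = 2.7/cos32.4° = 3.198 m; N'_3 = 56·cos32.4° − 6·3.198 = 28.1; c'Δl = 7.35; W sinα = 30.0
Σc'Δl = 18.8 kN/m; ΣN' = 157.1 kN/m; ΣW sinα = 35.6 kN/m
Resisting = 18.8 + 157.1·tan34.1° = 18.8 + 106.4 = 125.2 kN/m
FS = 125.2 / 35.6 = 3.518

FS = 3.52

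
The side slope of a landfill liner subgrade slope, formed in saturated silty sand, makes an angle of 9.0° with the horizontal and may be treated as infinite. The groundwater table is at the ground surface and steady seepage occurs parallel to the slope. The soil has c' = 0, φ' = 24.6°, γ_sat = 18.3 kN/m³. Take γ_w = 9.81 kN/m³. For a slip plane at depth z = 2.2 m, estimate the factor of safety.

With seepage parallel to the slope and the water table at the surface, the effective normal stress on the slip plane uses the buoyant unit weight γ' = γ_sat − γ_w while the driving shear stress uses γ_sat:
FS = [c' + γ' z cos²β tanφ'] / [γ_sat z sinβ cosβ]
(For c' = 0 this reduces to FS = (γ'/γ_sat)·tanφ'/tanβ.)
γ' = 18.3 − 9.81 = 8.49 kN/m³
Numerator = 0.0 + 8.49·2.2·cos²9.0°·tan24.6° = 0.0 + 8.49·2.2·0.9755·0.4578 = 8.342 kPa
Denominator = 18.3·2.2·sin9.0°·cos9.0° = 18.3·2.2·0.1564·0.9877 = 6.221 kPa
FS = 8.342 / 6.221 = 1.341

FS = 1.34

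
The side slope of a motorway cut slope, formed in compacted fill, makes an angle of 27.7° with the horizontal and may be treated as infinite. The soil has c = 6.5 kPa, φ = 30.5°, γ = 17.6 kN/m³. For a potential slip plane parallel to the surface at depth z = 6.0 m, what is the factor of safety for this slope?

FS = 1.27

For an infinite slope with a slip plane parallel to the surface (no pore pressure): FS = [c + γz cos²β tanφ] / [γz sinβ cosβ].
γz = 17.6·6.0 = 105.60 kN/m²
Numerator = 6.5 + 105.60·cos²27.7°·tan30.5° = 6.5 + 105.60·0.7839·0.5890 = 55.262 kPa
Denominator = 105.60·sin27.7°·cos27.7° = 105.60·0.4648·0.8854 = 43.462 kPa
FS = 55.262 / 43.462 = 1.272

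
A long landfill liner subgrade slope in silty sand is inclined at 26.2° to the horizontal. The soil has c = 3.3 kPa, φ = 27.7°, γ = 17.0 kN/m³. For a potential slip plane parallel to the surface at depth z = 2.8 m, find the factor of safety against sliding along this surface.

FS = 1.24

For an infinite slope with a slip plane parallel to the surface (no pore pressure): FS = [c + γz cos²β tanφ] / [γz sinβ cosβ].
γz = 17.0·2.8 = 47.60 kN/m²
Numerator = 3.3 + 47.60·cos²26.2°·tan27.7° = 3.3 + 47.60·0.8051·0.5250 = 23.419 kPa
Denominator = 47.60·sin26.2°·cos26.2° = 47.60·0.4415·0.8973 = 18.856 kPa
FS = 23.419 / 18.856 = 1.242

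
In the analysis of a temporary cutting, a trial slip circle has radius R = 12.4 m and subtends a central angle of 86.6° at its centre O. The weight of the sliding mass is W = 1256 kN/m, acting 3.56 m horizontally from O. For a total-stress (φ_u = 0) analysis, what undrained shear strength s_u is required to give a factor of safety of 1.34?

FS = s_u·L_a·R / (W·d), so s_u = FS·W·d / (L_a·R).
Arc length L_a = R·θ = 12.4·(86.6°·π/180) = 12.4·1.5115 = 18.74 m
s_u = 1.34·1256·3.56 / (18.74·12.4) = 5991.6 / 232.40 = 25.78 kPa

s_u = 25.8 kPa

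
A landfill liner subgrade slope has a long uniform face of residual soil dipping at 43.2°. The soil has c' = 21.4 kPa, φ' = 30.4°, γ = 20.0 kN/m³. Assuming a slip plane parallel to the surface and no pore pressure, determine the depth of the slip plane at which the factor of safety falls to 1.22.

z = 3.60 m

Setting FS = 1.22 in FS = [c' + γz cos²β tanφ'] / [γz sinβ cosβ] and solving for z:
z = c' / [γ cosβ (FS·sinβ − cosβ·tanφ')]
  = 21.4 / [20.0·cos43.2°·(1.22·sin43.2° − cos43.2°·tan30.4°)]
  = 21.4 / [20.0·0.7290·(1.22·0.6845 − 0.7290·0.5867)]
  = 21.4 / 5.9406 = 3.602 m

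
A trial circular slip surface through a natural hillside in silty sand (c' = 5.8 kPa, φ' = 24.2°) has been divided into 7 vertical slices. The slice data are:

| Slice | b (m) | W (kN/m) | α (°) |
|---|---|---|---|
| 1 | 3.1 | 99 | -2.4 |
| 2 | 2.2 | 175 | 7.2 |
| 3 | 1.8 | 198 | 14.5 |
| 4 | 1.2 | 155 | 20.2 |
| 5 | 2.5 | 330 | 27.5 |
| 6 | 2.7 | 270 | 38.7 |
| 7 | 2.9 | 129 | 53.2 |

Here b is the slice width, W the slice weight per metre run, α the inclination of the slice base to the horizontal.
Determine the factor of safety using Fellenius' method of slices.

FS = 1.19

Ordinary method of slices: FS = Σ[c'·Δl_i + (W_i cosα_i)·tanφ'] / Σ W_i sinα_i, with Δl_i = b_i / cosα_i.
Slice 1: Δl = 3.1/cos(-2.4°) = 3.103 m; N'_1 = 99·cos(-2.4°) = 98.9; c'Δl = 18.00; W sinα = -4.1
Slice 2: Δl = 2.2/cos7.2° = 2.217 m; N'_2 = 175·cos7.2° = 173.6; c'Δl = 12.86; W sinα = 21.9
Slice 3: Δl = 1.8/cos14.5° = 1.859 m; N'_3 = 198·cos14.5° = 191.7; c'Δl = 10.78; W sinα = 49.6
Slice 4: Δl = 1.2/cos20.2° = 1.279 m; N'_4 = 155·cos20.2° = 145.5; c'Δl = 7.42; W sinα = 53.5
Slice 5: Δl = 2.5/cos27.5° = 2.818 m; N'_5 = 330·cos27.5° = 292.7; c'Δl = 16.35; W sinα = 152.4
Slice 6: Δl = 2.7/cos38.7° = 3.460 m; N'_6 = 270·cos38.7° = 210.7; c'Δl = 20.07; W sinα = 168.8
Slice 7: Δl = 2.9/cos53.2° = 4.841 m; N'_7 = 129·cos53.2° = 77.3; c'Δl = 28.08; W sinα = 103.3
Σc'Δl = 113.5 kN/m; ΣN' = 1190.4 kN/m; ΣW sinα = 545.4 kN/m
Resisting = 113.5 + 1190.4·tan24.2° = 113.5 + 535.0 = 648.5 kN/m
FS = 648.5 / 545.4 = 1.189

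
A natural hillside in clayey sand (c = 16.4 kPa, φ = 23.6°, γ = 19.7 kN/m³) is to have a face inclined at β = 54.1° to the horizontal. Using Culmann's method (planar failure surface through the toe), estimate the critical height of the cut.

Culmann's analysis gives the critical failure plane at α_cr = (β + φ)/2 = (54.1 + 23.6)/2 = 38.9°, and the critical height
H_c = (4c/γ) · sinβ cosφ / [1 − cos(β − φ)]
    = (4·16.4/19.7) · sin54.1°·cos23.6° / [1 − cos(30.5°)]
    = 3.330 · 0.8100·0.9164 / [1 − 0.8616]
    = 3.330 · 0.7423 / 0.1384
    = 17.86 m

H_c = 17.86 m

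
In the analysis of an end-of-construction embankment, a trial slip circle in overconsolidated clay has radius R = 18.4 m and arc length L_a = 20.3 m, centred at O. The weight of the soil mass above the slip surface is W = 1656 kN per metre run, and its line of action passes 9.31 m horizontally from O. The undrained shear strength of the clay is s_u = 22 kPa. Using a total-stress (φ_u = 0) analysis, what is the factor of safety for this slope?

FS = 0.53

Taking moments about the centre O, the resisting moment is provided by the undrained shear strength acting along the arc:
M_R = s_u·L_a·R = 22·20.30·18.4 = 8217.4 kN·m/m
M_D = W·d = 1656·9.31 = 15417.4 kN·m/m
FS = M_R / M_D = 8217.4 / 15417.4 = 0.533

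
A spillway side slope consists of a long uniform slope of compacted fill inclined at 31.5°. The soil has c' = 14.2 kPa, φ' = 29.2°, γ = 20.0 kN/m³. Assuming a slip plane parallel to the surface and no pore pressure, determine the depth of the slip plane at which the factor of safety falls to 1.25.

z = 4.72 m

Setting FS = 1.25 in FS = [c' + γz cos²β tanφ'] / [γz sinβ cosβ] and solving for z:
z = c' / [γ cosβ (FS·sinβ − cosβ·tanφ')]
  = 14.2 / [20.0·cos31.5°·(1.25·sin31.5° − cos31.5°·tan29.2°)]
  = 14.2 / [20.0·0.8526·(1.25·0.5225 − 0.8526·0.5589)]
  = 14.2 / 3.0115 = 4.715 m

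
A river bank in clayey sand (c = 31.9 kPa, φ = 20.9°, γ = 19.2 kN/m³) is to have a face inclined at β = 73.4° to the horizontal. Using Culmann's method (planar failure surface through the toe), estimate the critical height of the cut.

Culmann's analysis gives the critical failure plane at α_cr = (β + φ)/2 = (73.4 + 20.9)/2 = 47.2°, and the critical height
H_c = (4c/γ) · sinβ cosφ / [1 − cos(β − φ)]
    = (4·31.9/19.2) · sin73.4°·cos20.9° / [1 − cos(52.5°)]
    = 6.646 · 0.9583·0.9342 / [1 − 0.6088]
    = 6.646 · 0.8953 / 0.3912
    = 15.21 m

H_c = 15.21 m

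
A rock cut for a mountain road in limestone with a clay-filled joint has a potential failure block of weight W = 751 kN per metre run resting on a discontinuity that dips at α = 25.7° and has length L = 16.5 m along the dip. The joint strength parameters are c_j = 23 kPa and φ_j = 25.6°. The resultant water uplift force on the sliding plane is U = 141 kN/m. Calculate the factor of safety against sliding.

Resolving the block weight along and normal to the plane and applying the Mohr–Coulomb strength on the joint:
N' = W cosα − U = 751·cos25.7° − 141 = 535.7 kN/m
Driving force T = W sinα = 751·sin25.7° = 325.7 kN/m
Resisting force R = c_j·L + N'·tanφ_j = 23·16.5 + 535.7·tan25.6° = 379.5 + 256.7 = 636.2 kN/m
FS = R / T = 636.2 / 325.7 = 1.953

FS = 1.95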